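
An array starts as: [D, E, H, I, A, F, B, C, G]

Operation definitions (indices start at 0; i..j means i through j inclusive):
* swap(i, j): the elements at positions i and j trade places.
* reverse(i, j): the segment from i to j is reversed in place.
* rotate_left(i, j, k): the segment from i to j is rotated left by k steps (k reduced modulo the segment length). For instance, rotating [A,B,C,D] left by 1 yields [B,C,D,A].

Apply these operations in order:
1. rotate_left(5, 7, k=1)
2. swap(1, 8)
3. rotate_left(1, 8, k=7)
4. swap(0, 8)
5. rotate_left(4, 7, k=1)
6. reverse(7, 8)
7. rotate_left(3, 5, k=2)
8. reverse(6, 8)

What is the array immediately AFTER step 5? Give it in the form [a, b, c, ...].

Answer: [F, E, G, H, A, B, C, I, D]

Derivation:
After 1 (rotate_left(5, 7, k=1)): [D, E, H, I, A, B, C, F, G]
After 2 (swap(1, 8)): [D, G, H, I, A, B, C, F, E]
After 3 (rotate_left(1, 8, k=7)): [D, E, G, H, I, A, B, C, F]
After 4 (swap(0, 8)): [F, E, G, H, I, A, B, C, D]
After 5 (rotate_left(4, 7, k=1)): [F, E, G, H, A, B, C, I, D]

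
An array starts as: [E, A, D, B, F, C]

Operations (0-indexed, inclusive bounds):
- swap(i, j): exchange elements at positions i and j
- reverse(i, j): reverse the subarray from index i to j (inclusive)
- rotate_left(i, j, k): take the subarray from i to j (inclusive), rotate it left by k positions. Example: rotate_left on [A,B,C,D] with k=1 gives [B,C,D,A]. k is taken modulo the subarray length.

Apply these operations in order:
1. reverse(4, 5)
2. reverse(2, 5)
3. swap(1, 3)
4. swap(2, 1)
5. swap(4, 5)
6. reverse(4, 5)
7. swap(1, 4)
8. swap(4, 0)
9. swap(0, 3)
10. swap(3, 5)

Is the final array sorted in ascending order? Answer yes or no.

After 1 (reverse(4, 5)): [E, A, D, B, C, F]
After 2 (reverse(2, 5)): [E, A, F, C, B, D]
After 3 (swap(1, 3)): [E, C, F, A, B, D]
After 4 (swap(2, 1)): [E, F, C, A, B, D]
After 5 (swap(4, 5)): [E, F, C, A, D, B]
After 6 (reverse(4, 5)): [E, F, C, A, B, D]
After 7 (swap(1, 4)): [E, B, C, A, F, D]
After 8 (swap(4, 0)): [F, B, C, A, E, D]
After 9 (swap(0, 3)): [A, B, C, F, E, D]
After 10 (swap(3, 5)): [A, B, C, D, E, F]

Answer: yes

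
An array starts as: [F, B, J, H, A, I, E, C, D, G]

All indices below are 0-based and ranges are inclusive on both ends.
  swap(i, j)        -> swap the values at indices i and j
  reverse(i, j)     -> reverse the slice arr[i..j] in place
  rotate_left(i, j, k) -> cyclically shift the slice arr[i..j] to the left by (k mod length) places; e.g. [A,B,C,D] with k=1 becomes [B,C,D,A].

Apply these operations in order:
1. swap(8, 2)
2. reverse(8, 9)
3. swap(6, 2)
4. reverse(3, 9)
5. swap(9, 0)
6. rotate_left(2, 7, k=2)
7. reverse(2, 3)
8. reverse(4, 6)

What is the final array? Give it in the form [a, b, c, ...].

Answer: [H, B, C, G, E, I, D, J, A, F]

Derivation:
After 1 (swap(8, 2)): [F, B, D, H, A, I, E, C, J, G]
After 2 (reverse(8, 9)): [F, B, D, H, A, I, E, C, G, J]
After 3 (swap(6, 2)): [F, B, E, H, A, I, D, C, G, J]
After 4 (reverse(3, 9)): [F, B, E, J, G, C, D, I, A, H]
After 5 (swap(9, 0)): [H, B, E, J, G, C, D, I, A, F]
After 6 (rotate_left(2, 7, k=2)): [H, B, G, C, D, I, E, J, A, F]
After 7 (reverse(2, 3)): [H, B, C, G, D, I, E, J, A, F]
After 8 (reverse(4, 6)): [H, B, C, G, E, I, D, J, A, F]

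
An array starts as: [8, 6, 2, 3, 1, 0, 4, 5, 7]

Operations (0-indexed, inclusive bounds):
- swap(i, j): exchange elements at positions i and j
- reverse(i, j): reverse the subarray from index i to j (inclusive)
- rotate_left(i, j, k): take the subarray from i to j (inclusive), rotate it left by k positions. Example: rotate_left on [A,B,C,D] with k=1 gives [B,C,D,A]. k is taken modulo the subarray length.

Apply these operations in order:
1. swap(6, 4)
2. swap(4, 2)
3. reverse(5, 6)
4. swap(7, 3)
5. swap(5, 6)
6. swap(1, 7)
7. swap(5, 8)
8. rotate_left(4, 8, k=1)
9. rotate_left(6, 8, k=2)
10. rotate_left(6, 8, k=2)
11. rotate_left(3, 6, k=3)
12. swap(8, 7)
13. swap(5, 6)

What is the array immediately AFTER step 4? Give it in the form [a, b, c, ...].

After 1 (swap(6, 4)): [8, 6, 2, 3, 4, 0, 1, 5, 7]
After 2 (swap(4, 2)): [8, 6, 4, 3, 2, 0, 1, 5, 7]
After 3 (reverse(5, 6)): [8, 6, 4, 3, 2, 1, 0, 5, 7]
After 4 (swap(7, 3)): [8, 6, 4, 5, 2, 1, 0, 3, 7]

Answer: [8, 6, 4, 5, 2, 1, 0, 3, 7]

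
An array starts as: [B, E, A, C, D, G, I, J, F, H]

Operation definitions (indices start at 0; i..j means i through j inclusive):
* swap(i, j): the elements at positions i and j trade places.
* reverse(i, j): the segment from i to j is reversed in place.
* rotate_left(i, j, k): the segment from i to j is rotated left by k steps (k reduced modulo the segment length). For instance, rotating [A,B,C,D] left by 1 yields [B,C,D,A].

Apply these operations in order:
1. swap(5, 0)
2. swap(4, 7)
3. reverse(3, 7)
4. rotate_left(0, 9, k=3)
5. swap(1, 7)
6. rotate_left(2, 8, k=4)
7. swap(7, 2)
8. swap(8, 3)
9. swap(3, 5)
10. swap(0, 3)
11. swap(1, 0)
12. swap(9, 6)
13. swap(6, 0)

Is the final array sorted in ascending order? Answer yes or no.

After 1 (swap(5, 0)): [G, E, A, C, D, B, I, J, F, H]
After 2 (swap(4, 7)): [G, E, A, C, J, B, I, D, F, H]
After 3 (reverse(3, 7)): [G, E, A, D, I, B, J, C, F, H]
After 4 (rotate_left(0, 9, k=3)): [D, I, B, J, C, F, H, G, E, A]
After 5 (swap(1, 7)): [D, G, B, J, C, F, H, I, E, A]
After 6 (rotate_left(2, 8, k=4)): [D, G, H, I, E, B, J, C, F, A]
After 7 (swap(7, 2)): [D, G, C, I, E, B, J, H, F, A]
After 8 (swap(8, 3)): [D, G, C, F, E, B, J, H, I, A]
After 9 (swap(3, 5)): [D, G, C, B, E, F, J, H, I, A]
After 10 (swap(0, 3)): [B, G, C, D, E, F, J, H, I, A]
After 11 (swap(1, 0)): [G, B, C, D, E, F, J, H, I, A]
After 12 (swap(9, 6)): [G, B, C, D, E, F, A, H, I, J]
After 13 (swap(6, 0)): [A, B, C, D, E, F, G, H, I, J]

Answer: yes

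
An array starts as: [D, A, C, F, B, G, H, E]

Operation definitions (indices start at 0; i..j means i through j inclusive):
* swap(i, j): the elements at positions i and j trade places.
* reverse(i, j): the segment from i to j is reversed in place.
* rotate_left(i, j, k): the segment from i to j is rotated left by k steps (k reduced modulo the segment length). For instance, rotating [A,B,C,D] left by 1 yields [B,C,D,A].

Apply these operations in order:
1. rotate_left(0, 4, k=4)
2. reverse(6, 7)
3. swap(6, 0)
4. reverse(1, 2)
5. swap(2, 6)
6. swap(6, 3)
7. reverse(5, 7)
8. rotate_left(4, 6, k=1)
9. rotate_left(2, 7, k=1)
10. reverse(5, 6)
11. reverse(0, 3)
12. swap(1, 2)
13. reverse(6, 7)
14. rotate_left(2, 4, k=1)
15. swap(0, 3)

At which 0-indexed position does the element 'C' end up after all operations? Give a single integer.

After 1 (rotate_left(0, 4, k=4)): [B, D, A, C, F, G, H, E]
After 2 (reverse(6, 7)): [B, D, A, C, F, G, E, H]
After 3 (swap(6, 0)): [E, D, A, C, F, G, B, H]
After 4 (reverse(1, 2)): [E, A, D, C, F, G, B, H]
After 5 (swap(2, 6)): [E, A, B, C, F, G, D, H]
After 6 (swap(6, 3)): [E, A, B, D, F, G, C, H]
After 7 (reverse(5, 7)): [E, A, B, D, F, H, C, G]
After 8 (rotate_left(4, 6, k=1)): [E, A, B, D, H, C, F, G]
After 9 (rotate_left(2, 7, k=1)): [E, A, D, H, C, F, G, B]
After 10 (reverse(5, 6)): [E, A, D, H, C, G, F, B]
After 11 (reverse(0, 3)): [H, D, A, E, C, G, F, B]
After 12 (swap(1, 2)): [H, A, D, E, C, G, F, B]
After 13 (reverse(6, 7)): [H, A, D, E, C, G, B, F]
After 14 (rotate_left(2, 4, k=1)): [H, A, E, C, D, G, B, F]
After 15 (swap(0, 3)): [C, A, E, H, D, G, B, F]

Answer: 0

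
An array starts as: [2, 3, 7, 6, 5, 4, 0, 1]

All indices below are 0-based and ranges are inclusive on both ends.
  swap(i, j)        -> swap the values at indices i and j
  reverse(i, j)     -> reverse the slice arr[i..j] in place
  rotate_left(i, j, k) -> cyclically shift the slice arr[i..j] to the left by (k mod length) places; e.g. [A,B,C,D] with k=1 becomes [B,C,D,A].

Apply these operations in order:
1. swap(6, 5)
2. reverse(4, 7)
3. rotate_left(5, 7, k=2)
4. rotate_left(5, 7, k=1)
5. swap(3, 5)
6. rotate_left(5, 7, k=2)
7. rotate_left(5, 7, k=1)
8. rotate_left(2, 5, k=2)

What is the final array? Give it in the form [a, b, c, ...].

Answer: [2, 3, 1, 6, 7, 4, 0, 5]

Derivation:
After 1 (swap(6, 5)): [2, 3, 7, 6, 5, 0, 4, 1]
After 2 (reverse(4, 7)): [2, 3, 7, 6, 1, 4, 0, 5]
After 3 (rotate_left(5, 7, k=2)): [2, 3, 7, 6, 1, 5, 4, 0]
After 4 (rotate_left(5, 7, k=1)): [2, 3, 7, 6, 1, 4, 0, 5]
After 5 (swap(3, 5)): [2, 3, 7, 4, 1, 6, 0, 5]
After 6 (rotate_left(5, 7, k=2)): [2, 3, 7, 4, 1, 5, 6, 0]
After 7 (rotate_left(5, 7, k=1)): [2, 3, 7, 4, 1, 6, 0, 5]
After 8 (rotate_left(2, 5, k=2)): [2, 3, 1, 6, 7, 4, 0, 5]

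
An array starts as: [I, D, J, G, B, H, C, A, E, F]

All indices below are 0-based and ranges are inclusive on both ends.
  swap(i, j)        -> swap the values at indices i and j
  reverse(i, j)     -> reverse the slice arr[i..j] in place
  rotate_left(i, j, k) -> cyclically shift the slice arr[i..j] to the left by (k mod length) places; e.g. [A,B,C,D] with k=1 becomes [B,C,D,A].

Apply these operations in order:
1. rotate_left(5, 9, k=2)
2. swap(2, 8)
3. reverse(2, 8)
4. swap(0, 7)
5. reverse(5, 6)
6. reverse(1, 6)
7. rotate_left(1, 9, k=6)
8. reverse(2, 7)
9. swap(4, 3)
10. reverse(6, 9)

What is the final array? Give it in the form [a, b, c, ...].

Answer: [G, I, F, B, E, A, D, J, H, C]

Derivation:
After 1 (rotate_left(5, 9, k=2)): [I, D, J, G, B, A, E, F, H, C]
After 2 (swap(2, 8)): [I, D, H, G, B, A, E, F, J, C]
After 3 (reverse(2, 8)): [I, D, J, F, E, A, B, G, H, C]
After 4 (swap(0, 7)): [G, D, J, F, E, A, B, I, H, C]
After 5 (reverse(5, 6)): [G, D, J, F, E, B, A, I, H, C]
After 6 (reverse(1, 6)): [G, A, B, E, F, J, D, I, H, C]
After 7 (rotate_left(1, 9, k=6)): [G, I, H, C, A, B, E, F, J, D]
After 8 (reverse(2, 7)): [G, I, F, E, B, A, C, H, J, D]
After 9 (swap(4, 3)): [G, I, F, B, E, A, C, H, J, D]
After 10 (reverse(6, 9)): [G, I, F, B, E, A, D, J, H, C]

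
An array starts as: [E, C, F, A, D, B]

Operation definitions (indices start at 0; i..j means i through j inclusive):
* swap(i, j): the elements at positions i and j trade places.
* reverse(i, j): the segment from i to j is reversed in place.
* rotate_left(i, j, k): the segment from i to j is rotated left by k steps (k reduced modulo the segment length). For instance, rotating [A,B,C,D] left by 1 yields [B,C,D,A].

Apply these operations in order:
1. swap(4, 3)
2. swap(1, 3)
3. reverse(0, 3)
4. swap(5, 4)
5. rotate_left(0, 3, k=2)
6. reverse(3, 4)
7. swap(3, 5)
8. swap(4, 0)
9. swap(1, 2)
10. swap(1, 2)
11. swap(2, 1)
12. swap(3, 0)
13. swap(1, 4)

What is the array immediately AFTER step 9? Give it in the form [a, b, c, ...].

After 1 (swap(4, 3)): [E, C, F, D, A, B]
After 2 (swap(1, 3)): [E, D, F, C, A, B]
After 3 (reverse(0, 3)): [C, F, D, E, A, B]
After 4 (swap(5, 4)): [C, F, D, E, B, A]
After 5 (rotate_left(0, 3, k=2)): [D, E, C, F, B, A]
After 6 (reverse(3, 4)): [D, E, C, B, F, A]
After 7 (swap(3, 5)): [D, E, C, A, F, B]
After 8 (swap(4, 0)): [F, E, C, A, D, B]
After 9 (swap(1, 2)): [F, C, E, A, D, B]

Answer: [F, C, E, A, D, B]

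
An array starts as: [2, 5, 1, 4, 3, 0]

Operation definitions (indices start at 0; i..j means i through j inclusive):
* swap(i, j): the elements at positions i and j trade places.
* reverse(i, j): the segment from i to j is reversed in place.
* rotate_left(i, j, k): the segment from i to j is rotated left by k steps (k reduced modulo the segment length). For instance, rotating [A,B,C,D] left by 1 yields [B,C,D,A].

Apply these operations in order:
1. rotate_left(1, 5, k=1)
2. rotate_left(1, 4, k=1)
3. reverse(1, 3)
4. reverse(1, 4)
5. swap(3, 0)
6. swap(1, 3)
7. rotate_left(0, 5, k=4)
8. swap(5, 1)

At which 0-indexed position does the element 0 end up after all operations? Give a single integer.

After 1 (rotate_left(1, 5, k=1)): [2, 1, 4, 3, 0, 5]
After 2 (rotate_left(1, 4, k=1)): [2, 4, 3, 0, 1, 5]
After 3 (reverse(1, 3)): [2, 0, 3, 4, 1, 5]
After 4 (reverse(1, 4)): [2, 1, 4, 3, 0, 5]
After 5 (swap(3, 0)): [3, 1, 4, 2, 0, 5]
After 6 (swap(1, 3)): [3, 2, 4, 1, 0, 5]
After 7 (rotate_left(0, 5, k=4)): [0, 5, 3, 2, 4, 1]
After 8 (swap(5, 1)): [0, 1, 3, 2, 4, 5]

Answer: 0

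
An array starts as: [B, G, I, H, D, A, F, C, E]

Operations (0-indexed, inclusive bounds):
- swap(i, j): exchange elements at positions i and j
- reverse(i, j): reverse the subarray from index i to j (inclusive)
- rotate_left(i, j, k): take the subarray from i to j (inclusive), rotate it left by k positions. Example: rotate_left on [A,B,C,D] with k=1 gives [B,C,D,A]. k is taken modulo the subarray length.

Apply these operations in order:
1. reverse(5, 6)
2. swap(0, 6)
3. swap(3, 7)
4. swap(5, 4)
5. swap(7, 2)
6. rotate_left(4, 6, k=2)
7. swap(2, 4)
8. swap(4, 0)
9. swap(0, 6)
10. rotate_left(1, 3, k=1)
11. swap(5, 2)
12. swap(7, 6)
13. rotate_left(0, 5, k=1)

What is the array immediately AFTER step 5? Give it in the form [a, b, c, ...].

After 1 (reverse(5, 6)): [B, G, I, H, D, F, A, C, E]
After 2 (swap(0, 6)): [A, G, I, H, D, F, B, C, E]
After 3 (swap(3, 7)): [A, G, I, C, D, F, B, H, E]
After 4 (swap(5, 4)): [A, G, I, C, F, D, B, H, E]
After 5 (swap(7, 2)): [A, G, H, C, F, D, B, I, E]

Answer: [A, G, H, C, F, D, B, I, E]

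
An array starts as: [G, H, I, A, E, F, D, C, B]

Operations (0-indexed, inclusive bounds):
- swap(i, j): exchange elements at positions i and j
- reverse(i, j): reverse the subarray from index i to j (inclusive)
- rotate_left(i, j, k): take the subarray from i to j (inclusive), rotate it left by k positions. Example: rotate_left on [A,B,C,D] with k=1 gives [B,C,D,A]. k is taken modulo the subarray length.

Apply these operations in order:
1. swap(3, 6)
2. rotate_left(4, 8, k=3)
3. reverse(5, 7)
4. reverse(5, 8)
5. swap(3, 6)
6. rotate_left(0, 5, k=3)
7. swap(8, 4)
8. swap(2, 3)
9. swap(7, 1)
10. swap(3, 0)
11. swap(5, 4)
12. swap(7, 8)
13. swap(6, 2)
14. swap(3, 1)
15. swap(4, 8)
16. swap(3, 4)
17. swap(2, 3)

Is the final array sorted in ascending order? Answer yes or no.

Answer: yes

Derivation:
After 1 (swap(3, 6)): [G, H, I, D, E, F, A, C, B]
After 2 (rotate_left(4, 8, k=3)): [G, H, I, D, C, B, E, F, A]
After 3 (reverse(5, 7)): [G, H, I, D, C, F, E, B, A]
After 4 (reverse(5, 8)): [G, H, I, D, C, A, B, E, F]
After 5 (swap(3, 6)): [G, H, I, B, C, A, D, E, F]
After 6 (rotate_left(0, 5, k=3)): [B, C, A, G, H, I, D, E, F]
After 7 (swap(8, 4)): [B, C, A, G, F, I, D, E, H]
After 8 (swap(2, 3)): [B, C, G, A, F, I, D, E, H]
After 9 (swap(7, 1)): [B, E, G, A, F, I, D, C, H]
After 10 (swap(3, 0)): [A, E, G, B, F, I, D, C, H]
After 11 (swap(5, 4)): [A, E, G, B, I, F, D, C, H]
After 12 (swap(7, 8)): [A, E, G, B, I, F, D, H, C]
After 13 (swap(6, 2)): [A, E, D, B, I, F, G, H, C]
After 14 (swap(3, 1)): [A, B, D, E, I, F, G, H, C]
After 15 (swap(4, 8)): [A, B, D, E, C, F, G, H, I]
After 16 (swap(3, 4)): [A, B, D, C, E, F, G, H, I]
After 17 (swap(2, 3)): [A, B, C, D, E, F, G, H, I]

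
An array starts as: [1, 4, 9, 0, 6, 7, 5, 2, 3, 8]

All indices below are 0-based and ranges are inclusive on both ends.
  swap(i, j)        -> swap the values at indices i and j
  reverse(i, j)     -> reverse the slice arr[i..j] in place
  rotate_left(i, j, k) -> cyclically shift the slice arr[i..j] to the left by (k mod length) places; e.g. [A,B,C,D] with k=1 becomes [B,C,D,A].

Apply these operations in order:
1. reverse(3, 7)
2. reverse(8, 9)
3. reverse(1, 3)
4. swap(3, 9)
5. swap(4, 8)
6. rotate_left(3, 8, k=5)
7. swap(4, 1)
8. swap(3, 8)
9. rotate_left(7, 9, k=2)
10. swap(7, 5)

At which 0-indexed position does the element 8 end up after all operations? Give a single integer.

After 1 (reverse(3, 7)): [1, 4, 9, 2, 5, 7, 6, 0, 3, 8]
After 2 (reverse(8, 9)): [1, 4, 9, 2, 5, 7, 6, 0, 8, 3]
After 3 (reverse(1, 3)): [1, 2, 9, 4, 5, 7, 6, 0, 8, 3]
After 4 (swap(3, 9)): [1, 2, 9, 3, 5, 7, 6, 0, 8, 4]
After 5 (swap(4, 8)): [1, 2, 9, 3, 8, 7, 6, 0, 5, 4]
After 6 (rotate_left(3, 8, k=5)): [1, 2, 9, 5, 3, 8, 7, 6, 0, 4]
After 7 (swap(4, 1)): [1, 3, 9, 5, 2, 8, 7, 6, 0, 4]
After 8 (swap(3, 8)): [1, 3, 9, 0, 2, 8, 7, 6, 5, 4]
After 9 (rotate_left(7, 9, k=2)): [1, 3, 9, 0, 2, 8, 7, 4, 6, 5]
After 10 (swap(7, 5)): [1, 3, 9, 0, 2, 4, 7, 8, 6, 5]

Answer: 7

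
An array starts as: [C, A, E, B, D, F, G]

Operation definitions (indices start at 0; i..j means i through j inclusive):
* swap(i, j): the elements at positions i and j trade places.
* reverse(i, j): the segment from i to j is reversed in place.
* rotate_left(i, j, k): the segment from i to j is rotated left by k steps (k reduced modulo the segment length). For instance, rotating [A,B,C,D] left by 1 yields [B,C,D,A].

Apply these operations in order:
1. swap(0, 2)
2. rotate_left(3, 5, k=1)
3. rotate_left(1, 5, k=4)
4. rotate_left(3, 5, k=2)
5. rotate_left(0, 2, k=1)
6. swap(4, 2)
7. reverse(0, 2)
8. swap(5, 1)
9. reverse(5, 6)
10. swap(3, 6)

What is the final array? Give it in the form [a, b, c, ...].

Answer: [C, D, B, A, E, G, F]

Derivation:
After 1 (swap(0, 2)): [E, A, C, B, D, F, G]
After 2 (rotate_left(3, 5, k=1)): [E, A, C, D, F, B, G]
After 3 (rotate_left(1, 5, k=4)): [E, B, A, C, D, F, G]
After 4 (rotate_left(3, 5, k=2)): [E, B, A, F, C, D, G]
After 5 (rotate_left(0, 2, k=1)): [B, A, E, F, C, D, G]
After 6 (swap(4, 2)): [B, A, C, F, E, D, G]
After 7 (reverse(0, 2)): [C, A, B, F, E, D, G]
After 8 (swap(5, 1)): [C, D, B, F, E, A, G]
After 9 (reverse(5, 6)): [C, D, B, F, E, G, A]
After 10 (swap(3, 6)): [C, D, B, A, E, G, F]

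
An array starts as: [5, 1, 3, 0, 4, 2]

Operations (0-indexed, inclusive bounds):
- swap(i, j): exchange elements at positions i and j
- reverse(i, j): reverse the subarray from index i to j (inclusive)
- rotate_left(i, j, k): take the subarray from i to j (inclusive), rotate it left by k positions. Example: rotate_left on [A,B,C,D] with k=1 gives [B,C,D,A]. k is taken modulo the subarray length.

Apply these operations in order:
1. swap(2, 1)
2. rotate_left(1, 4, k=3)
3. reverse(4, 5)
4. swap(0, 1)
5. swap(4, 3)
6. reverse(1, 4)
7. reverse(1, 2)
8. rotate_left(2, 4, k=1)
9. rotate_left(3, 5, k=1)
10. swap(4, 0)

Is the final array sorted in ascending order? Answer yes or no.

Answer: no

Derivation:
After 1 (swap(2, 1)): [5, 3, 1, 0, 4, 2]
After 2 (rotate_left(1, 4, k=3)): [5, 4, 3, 1, 0, 2]
After 3 (reverse(4, 5)): [5, 4, 3, 1, 2, 0]
After 4 (swap(0, 1)): [4, 5, 3, 1, 2, 0]
After 5 (swap(4, 3)): [4, 5, 3, 2, 1, 0]
After 6 (reverse(1, 4)): [4, 1, 2, 3, 5, 0]
After 7 (reverse(1, 2)): [4, 2, 1, 3, 5, 0]
After 8 (rotate_left(2, 4, k=1)): [4, 2, 3, 5, 1, 0]
After 9 (rotate_left(3, 5, k=1)): [4, 2, 3, 1, 0, 5]
After 10 (swap(4, 0)): [0, 2, 3, 1, 4, 5]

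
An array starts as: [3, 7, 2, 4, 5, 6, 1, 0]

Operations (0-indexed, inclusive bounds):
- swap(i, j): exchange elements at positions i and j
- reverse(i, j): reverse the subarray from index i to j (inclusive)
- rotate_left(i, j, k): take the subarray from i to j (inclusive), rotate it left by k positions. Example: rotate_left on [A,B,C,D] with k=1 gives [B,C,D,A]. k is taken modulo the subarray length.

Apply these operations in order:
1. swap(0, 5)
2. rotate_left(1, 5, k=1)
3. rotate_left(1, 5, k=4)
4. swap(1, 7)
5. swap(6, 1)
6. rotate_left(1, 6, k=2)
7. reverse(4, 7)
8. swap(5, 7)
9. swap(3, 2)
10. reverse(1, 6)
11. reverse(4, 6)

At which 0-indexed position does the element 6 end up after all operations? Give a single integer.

After 1 (swap(0, 5)): [6, 7, 2, 4, 5, 3, 1, 0]
After 2 (rotate_left(1, 5, k=1)): [6, 2, 4, 5, 3, 7, 1, 0]
After 3 (rotate_left(1, 5, k=4)): [6, 7, 2, 4, 5, 3, 1, 0]
After 4 (swap(1, 7)): [6, 0, 2, 4, 5, 3, 1, 7]
After 5 (swap(6, 1)): [6, 1, 2, 4, 5, 3, 0, 7]
After 6 (rotate_left(1, 6, k=2)): [6, 4, 5, 3, 0, 1, 2, 7]
After 7 (reverse(4, 7)): [6, 4, 5, 3, 7, 2, 1, 0]
After 8 (swap(5, 7)): [6, 4, 5, 3, 7, 0, 1, 2]
After 9 (swap(3, 2)): [6, 4, 3, 5, 7, 0, 1, 2]
After 10 (reverse(1, 6)): [6, 1, 0, 7, 5, 3, 4, 2]
After 11 (reverse(4, 6)): [6, 1, 0, 7, 4, 3, 5, 2]

Answer: 0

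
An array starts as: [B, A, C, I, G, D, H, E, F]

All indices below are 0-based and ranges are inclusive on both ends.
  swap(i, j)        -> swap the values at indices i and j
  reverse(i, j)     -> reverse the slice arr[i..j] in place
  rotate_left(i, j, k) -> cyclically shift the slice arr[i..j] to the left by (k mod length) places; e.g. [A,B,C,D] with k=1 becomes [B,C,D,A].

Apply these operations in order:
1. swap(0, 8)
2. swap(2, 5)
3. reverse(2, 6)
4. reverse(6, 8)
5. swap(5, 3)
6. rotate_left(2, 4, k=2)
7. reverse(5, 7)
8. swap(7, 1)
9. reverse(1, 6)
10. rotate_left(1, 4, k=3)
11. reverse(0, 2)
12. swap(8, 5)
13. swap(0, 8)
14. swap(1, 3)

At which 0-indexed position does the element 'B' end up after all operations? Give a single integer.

After 1 (swap(0, 8)): [F, A, C, I, G, D, H, E, B]
After 2 (swap(2, 5)): [F, A, D, I, G, C, H, E, B]
After 3 (reverse(2, 6)): [F, A, H, C, G, I, D, E, B]
After 4 (reverse(6, 8)): [F, A, H, C, G, I, B, E, D]
After 5 (swap(5, 3)): [F, A, H, I, G, C, B, E, D]
After 6 (rotate_left(2, 4, k=2)): [F, A, G, H, I, C, B, E, D]
After 7 (reverse(5, 7)): [F, A, G, H, I, E, B, C, D]
After 8 (swap(7, 1)): [F, C, G, H, I, E, B, A, D]
After 9 (reverse(1, 6)): [F, B, E, I, H, G, C, A, D]
After 10 (rotate_left(1, 4, k=3)): [F, H, B, E, I, G, C, A, D]
After 11 (reverse(0, 2)): [B, H, F, E, I, G, C, A, D]
After 12 (swap(8, 5)): [B, H, F, E, I, D, C, A, G]
After 13 (swap(0, 8)): [G, H, F, E, I, D, C, A, B]
After 14 (swap(1, 3)): [G, E, F, H, I, D, C, A, B]

Answer: 8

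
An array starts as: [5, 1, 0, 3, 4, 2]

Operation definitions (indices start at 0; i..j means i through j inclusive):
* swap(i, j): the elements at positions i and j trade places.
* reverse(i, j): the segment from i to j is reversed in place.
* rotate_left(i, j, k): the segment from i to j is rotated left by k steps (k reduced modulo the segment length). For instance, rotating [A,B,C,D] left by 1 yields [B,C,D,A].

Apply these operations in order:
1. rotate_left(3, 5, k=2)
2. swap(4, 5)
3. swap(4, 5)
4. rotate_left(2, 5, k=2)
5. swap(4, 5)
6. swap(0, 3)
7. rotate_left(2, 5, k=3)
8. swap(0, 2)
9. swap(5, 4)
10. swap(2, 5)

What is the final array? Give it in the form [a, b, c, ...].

After 1 (rotate_left(3, 5, k=2)): [5, 1, 0, 2, 3, 4]
After 2 (swap(4, 5)): [5, 1, 0, 2, 4, 3]
After 3 (swap(4, 5)): [5, 1, 0, 2, 3, 4]
After 4 (rotate_left(2, 5, k=2)): [5, 1, 3, 4, 0, 2]
After 5 (swap(4, 5)): [5, 1, 3, 4, 2, 0]
After 6 (swap(0, 3)): [4, 1, 3, 5, 2, 0]
After 7 (rotate_left(2, 5, k=3)): [4, 1, 0, 3, 5, 2]
After 8 (swap(0, 2)): [0, 1, 4, 3, 5, 2]
After 9 (swap(5, 4)): [0, 1, 4, 3, 2, 5]
After 10 (swap(2, 5)): [0, 1, 5, 3, 2, 4]

Answer: [0, 1, 5, 3, 2, 4]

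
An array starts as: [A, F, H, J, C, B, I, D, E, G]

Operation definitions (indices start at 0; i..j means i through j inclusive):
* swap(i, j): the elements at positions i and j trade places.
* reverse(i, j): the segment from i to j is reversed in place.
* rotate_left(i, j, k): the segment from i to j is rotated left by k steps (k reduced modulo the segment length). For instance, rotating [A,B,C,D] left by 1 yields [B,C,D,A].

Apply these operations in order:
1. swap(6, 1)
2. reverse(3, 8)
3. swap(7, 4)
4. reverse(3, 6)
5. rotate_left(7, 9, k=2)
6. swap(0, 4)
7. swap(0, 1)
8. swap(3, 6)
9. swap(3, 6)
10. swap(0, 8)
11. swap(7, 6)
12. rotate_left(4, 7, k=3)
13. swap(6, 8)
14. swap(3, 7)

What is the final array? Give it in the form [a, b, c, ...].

After 1 (swap(6, 1)): [A, I, H, J, C, B, F, D, E, G]
After 2 (reverse(3, 8)): [A, I, H, E, D, F, B, C, J, G]
After 3 (swap(7, 4)): [A, I, H, E, C, F, B, D, J, G]
After 4 (reverse(3, 6)): [A, I, H, B, F, C, E, D, J, G]
After 5 (rotate_left(7, 9, k=2)): [A, I, H, B, F, C, E, G, D, J]
After 6 (swap(0, 4)): [F, I, H, B, A, C, E, G, D, J]
After 7 (swap(0, 1)): [I, F, H, B, A, C, E, G, D, J]
After 8 (swap(3, 6)): [I, F, H, E, A, C, B, G, D, J]
After 9 (swap(3, 6)): [I, F, H, B, A, C, E, G, D, J]
After 10 (swap(0, 8)): [D, F, H, B, A, C, E, G, I, J]
After 11 (swap(7, 6)): [D, F, H, B, A, C, G, E, I, J]
After 12 (rotate_left(4, 7, k=3)): [D, F, H, B, E, A, C, G, I, J]
After 13 (swap(6, 8)): [D, F, H, B, E, A, I, G, C, J]
After 14 (swap(3, 7)): [D, F, H, G, E, A, I, B, C, J]

Answer: [D, F, H, G, E, A, I, B, C, J]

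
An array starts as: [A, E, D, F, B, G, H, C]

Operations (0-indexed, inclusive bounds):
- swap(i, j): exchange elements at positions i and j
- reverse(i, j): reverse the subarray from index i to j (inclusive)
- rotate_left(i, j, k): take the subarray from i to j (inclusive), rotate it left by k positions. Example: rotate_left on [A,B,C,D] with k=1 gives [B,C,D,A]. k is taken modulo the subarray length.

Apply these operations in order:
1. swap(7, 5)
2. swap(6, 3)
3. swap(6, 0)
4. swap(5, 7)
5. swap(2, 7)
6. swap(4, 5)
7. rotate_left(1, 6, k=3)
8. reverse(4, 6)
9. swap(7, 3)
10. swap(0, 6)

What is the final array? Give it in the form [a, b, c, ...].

After 1 (swap(7, 5)): [A, E, D, F, B, C, H, G]
After 2 (swap(6, 3)): [A, E, D, H, B, C, F, G]
After 3 (swap(6, 0)): [F, E, D, H, B, C, A, G]
After 4 (swap(5, 7)): [F, E, D, H, B, G, A, C]
After 5 (swap(2, 7)): [F, E, C, H, B, G, A, D]
After 6 (swap(4, 5)): [F, E, C, H, G, B, A, D]
After 7 (rotate_left(1, 6, k=3)): [F, G, B, A, E, C, H, D]
After 8 (reverse(4, 6)): [F, G, B, A, H, C, E, D]
After 9 (swap(7, 3)): [F, G, B, D, H, C, E, A]
After 10 (swap(0, 6)): [E, G, B, D, H, C, F, A]

Answer: [E, G, B, D, H, C, F, A]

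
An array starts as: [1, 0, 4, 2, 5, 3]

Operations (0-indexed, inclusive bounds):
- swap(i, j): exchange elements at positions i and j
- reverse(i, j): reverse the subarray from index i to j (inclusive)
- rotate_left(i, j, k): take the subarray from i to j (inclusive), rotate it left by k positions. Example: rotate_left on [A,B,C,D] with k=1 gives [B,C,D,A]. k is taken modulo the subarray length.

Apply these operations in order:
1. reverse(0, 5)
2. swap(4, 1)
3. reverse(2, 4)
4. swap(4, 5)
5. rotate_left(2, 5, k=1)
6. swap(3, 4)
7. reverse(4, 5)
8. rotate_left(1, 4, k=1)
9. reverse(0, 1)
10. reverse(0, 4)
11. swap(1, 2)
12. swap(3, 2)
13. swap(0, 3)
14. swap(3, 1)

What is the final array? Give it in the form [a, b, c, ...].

Answer: [5, 0, 3, 2, 4, 1]

Derivation:
After 1 (reverse(0, 5)): [3, 5, 2, 4, 0, 1]
After 2 (swap(4, 1)): [3, 0, 2, 4, 5, 1]
After 3 (reverse(2, 4)): [3, 0, 5, 4, 2, 1]
After 4 (swap(4, 5)): [3, 0, 5, 4, 1, 2]
After 5 (rotate_left(2, 5, k=1)): [3, 0, 4, 1, 2, 5]
After 6 (swap(3, 4)): [3, 0, 4, 2, 1, 5]
After 7 (reverse(4, 5)): [3, 0, 4, 2, 5, 1]
After 8 (rotate_left(1, 4, k=1)): [3, 4, 2, 5, 0, 1]
After 9 (reverse(0, 1)): [4, 3, 2, 5, 0, 1]
After 10 (reverse(0, 4)): [0, 5, 2, 3, 4, 1]
After 11 (swap(1, 2)): [0, 2, 5, 3, 4, 1]
After 12 (swap(3, 2)): [0, 2, 3, 5, 4, 1]
After 13 (swap(0, 3)): [5, 2, 3, 0, 4, 1]
After 14 (swap(3, 1)): [5, 0, 3, 2, 4, 1]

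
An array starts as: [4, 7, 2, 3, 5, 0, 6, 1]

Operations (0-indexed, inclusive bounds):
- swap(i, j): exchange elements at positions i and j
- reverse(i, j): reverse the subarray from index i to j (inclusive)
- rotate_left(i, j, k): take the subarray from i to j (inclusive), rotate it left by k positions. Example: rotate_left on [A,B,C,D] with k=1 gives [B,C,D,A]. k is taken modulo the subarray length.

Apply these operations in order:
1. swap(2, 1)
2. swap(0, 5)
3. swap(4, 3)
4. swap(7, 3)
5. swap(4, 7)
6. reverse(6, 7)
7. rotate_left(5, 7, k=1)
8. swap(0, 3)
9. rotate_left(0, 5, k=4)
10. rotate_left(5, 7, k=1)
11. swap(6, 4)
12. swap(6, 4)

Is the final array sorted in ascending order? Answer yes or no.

After 1 (swap(2, 1)): [4, 2, 7, 3, 5, 0, 6, 1]
After 2 (swap(0, 5)): [0, 2, 7, 3, 5, 4, 6, 1]
After 3 (swap(4, 3)): [0, 2, 7, 5, 3, 4, 6, 1]
After 4 (swap(7, 3)): [0, 2, 7, 1, 3, 4, 6, 5]
After 5 (swap(4, 7)): [0, 2, 7, 1, 5, 4, 6, 3]
After 6 (reverse(6, 7)): [0, 2, 7, 1, 5, 4, 3, 6]
After 7 (rotate_left(5, 7, k=1)): [0, 2, 7, 1, 5, 3, 6, 4]
After 8 (swap(0, 3)): [1, 2, 7, 0, 5, 3, 6, 4]
After 9 (rotate_left(0, 5, k=4)): [5, 3, 1, 2, 7, 0, 6, 4]
After 10 (rotate_left(5, 7, k=1)): [5, 3, 1, 2, 7, 6, 4, 0]
After 11 (swap(6, 4)): [5, 3, 1, 2, 4, 6, 7, 0]
After 12 (swap(6, 4)): [5, 3, 1, 2, 7, 6, 4, 0]

Answer: no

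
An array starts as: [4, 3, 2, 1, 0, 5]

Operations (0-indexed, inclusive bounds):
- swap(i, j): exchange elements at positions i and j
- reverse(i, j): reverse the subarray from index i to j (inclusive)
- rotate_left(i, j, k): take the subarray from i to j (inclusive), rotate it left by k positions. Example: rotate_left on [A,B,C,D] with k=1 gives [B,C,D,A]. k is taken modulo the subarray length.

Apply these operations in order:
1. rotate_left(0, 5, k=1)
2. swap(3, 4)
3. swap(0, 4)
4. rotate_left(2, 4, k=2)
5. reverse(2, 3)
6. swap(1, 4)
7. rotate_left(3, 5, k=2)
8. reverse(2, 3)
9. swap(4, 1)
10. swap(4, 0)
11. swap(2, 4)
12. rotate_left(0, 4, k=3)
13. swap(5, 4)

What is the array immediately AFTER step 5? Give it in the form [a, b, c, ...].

After 1 (rotate_left(0, 5, k=1)): [3, 2, 1, 0, 5, 4]
After 2 (swap(3, 4)): [3, 2, 1, 5, 0, 4]
After 3 (swap(0, 4)): [0, 2, 1, 5, 3, 4]
After 4 (rotate_left(2, 4, k=2)): [0, 2, 3, 1, 5, 4]
After 5 (reverse(2, 3)): [0, 2, 1, 3, 5, 4]

Answer: [0, 2, 1, 3, 5, 4]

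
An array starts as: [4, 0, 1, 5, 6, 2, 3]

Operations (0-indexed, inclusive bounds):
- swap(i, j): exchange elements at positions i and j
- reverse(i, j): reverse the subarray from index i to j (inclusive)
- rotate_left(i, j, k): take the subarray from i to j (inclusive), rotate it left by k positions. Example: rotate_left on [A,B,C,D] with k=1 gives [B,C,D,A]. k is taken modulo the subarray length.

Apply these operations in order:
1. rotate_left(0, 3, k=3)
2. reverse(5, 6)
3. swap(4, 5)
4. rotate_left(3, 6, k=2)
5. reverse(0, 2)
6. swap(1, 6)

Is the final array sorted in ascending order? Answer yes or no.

Answer: no

Derivation:
After 1 (rotate_left(0, 3, k=3)): [5, 4, 0, 1, 6, 2, 3]
After 2 (reverse(5, 6)): [5, 4, 0, 1, 6, 3, 2]
After 3 (swap(4, 5)): [5, 4, 0, 1, 3, 6, 2]
After 4 (rotate_left(3, 6, k=2)): [5, 4, 0, 6, 2, 1, 3]
After 5 (reverse(0, 2)): [0, 4, 5, 6, 2, 1, 3]
After 6 (swap(1, 6)): [0, 3, 5, 6, 2, 1, 4]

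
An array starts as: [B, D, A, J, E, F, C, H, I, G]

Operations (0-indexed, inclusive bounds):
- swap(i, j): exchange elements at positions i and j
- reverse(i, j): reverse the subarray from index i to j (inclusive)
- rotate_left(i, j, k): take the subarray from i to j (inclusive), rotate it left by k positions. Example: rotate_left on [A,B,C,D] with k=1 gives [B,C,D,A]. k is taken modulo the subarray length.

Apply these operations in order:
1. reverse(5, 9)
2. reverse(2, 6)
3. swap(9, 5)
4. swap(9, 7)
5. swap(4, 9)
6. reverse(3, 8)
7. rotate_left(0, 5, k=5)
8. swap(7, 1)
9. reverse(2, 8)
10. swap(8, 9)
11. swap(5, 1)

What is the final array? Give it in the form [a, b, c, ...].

After 1 (reverse(5, 9)): [B, D, A, J, E, G, I, H, C, F]
After 2 (reverse(2, 6)): [B, D, I, G, E, J, A, H, C, F]
After 3 (swap(9, 5)): [B, D, I, G, E, F, A, H, C, J]
After 4 (swap(9, 7)): [B, D, I, G, E, F, A, J, C, H]
After 5 (swap(4, 9)): [B, D, I, G, H, F, A, J, C, E]
After 6 (reverse(3, 8)): [B, D, I, C, J, A, F, H, G, E]
After 7 (rotate_left(0, 5, k=5)): [A, B, D, I, C, J, F, H, G, E]
After 8 (swap(7, 1)): [A, H, D, I, C, J, F, B, G, E]
After 9 (reverse(2, 8)): [A, H, G, B, F, J, C, I, D, E]
After 10 (swap(8, 9)): [A, H, G, B, F, J, C, I, E, D]
After 11 (swap(5, 1)): [A, J, G, B, F, H, C, I, E, D]

Answer: [A, J, G, B, F, H, C, I, E, D]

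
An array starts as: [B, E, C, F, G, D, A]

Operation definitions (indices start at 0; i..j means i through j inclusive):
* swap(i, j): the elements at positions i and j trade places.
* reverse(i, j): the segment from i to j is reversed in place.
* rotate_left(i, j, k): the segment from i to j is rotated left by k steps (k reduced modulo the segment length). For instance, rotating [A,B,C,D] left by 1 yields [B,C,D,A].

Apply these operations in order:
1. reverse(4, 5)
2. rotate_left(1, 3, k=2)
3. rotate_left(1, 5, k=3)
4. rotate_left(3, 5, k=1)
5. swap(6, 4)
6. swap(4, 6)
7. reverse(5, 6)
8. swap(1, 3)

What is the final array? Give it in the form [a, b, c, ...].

After 1 (reverse(4, 5)): [B, E, C, F, D, G, A]
After 2 (rotate_left(1, 3, k=2)): [B, F, E, C, D, G, A]
After 3 (rotate_left(1, 5, k=3)): [B, D, G, F, E, C, A]
After 4 (rotate_left(3, 5, k=1)): [B, D, G, E, C, F, A]
After 5 (swap(6, 4)): [B, D, G, E, A, F, C]
After 6 (swap(4, 6)): [B, D, G, E, C, F, A]
After 7 (reverse(5, 6)): [B, D, G, E, C, A, F]
After 8 (swap(1, 3)): [B, E, G, D, C, A, F]

Answer: [B, E, G, D, C, A, F]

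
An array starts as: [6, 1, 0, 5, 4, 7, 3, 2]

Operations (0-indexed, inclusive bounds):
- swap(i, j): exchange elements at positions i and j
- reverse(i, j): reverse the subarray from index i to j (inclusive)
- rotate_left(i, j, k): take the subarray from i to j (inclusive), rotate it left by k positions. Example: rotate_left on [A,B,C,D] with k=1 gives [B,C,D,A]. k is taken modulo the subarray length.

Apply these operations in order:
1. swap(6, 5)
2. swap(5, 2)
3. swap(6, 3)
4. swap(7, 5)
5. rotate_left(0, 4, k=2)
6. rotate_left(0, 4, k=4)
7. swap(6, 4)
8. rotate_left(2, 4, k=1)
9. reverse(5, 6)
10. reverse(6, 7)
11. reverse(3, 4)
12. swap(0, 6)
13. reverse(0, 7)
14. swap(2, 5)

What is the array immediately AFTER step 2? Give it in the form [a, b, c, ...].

Answer: [6, 1, 3, 5, 4, 0, 7, 2]

Derivation:
After 1 (swap(6, 5)): [6, 1, 0, 5, 4, 3, 7, 2]
After 2 (swap(5, 2)): [6, 1, 3, 5, 4, 0, 7, 2]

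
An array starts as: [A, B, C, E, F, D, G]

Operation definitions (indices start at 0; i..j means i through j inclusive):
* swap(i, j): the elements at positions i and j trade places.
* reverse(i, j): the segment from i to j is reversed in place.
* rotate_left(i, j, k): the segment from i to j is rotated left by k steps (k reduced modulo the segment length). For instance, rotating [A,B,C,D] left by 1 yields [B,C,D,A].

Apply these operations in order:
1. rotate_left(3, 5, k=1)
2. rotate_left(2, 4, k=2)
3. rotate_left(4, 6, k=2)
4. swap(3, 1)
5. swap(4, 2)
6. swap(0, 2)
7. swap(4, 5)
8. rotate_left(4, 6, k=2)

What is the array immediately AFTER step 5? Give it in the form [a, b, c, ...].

After 1 (rotate_left(3, 5, k=1)): [A, B, C, F, D, E, G]
After 2 (rotate_left(2, 4, k=2)): [A, B, D, C, F, E, G]
After 3 (rotate_left(4, 6, k=2)): [A, B, D, C, G, F, E]
After 4 (swap(3, 1)): [A, C, D, B, G, F, E]
After 5 (swap(4, 2)): [A, C, G, B, D, F, E]

Answer: [A, C, G, B, D, F, E]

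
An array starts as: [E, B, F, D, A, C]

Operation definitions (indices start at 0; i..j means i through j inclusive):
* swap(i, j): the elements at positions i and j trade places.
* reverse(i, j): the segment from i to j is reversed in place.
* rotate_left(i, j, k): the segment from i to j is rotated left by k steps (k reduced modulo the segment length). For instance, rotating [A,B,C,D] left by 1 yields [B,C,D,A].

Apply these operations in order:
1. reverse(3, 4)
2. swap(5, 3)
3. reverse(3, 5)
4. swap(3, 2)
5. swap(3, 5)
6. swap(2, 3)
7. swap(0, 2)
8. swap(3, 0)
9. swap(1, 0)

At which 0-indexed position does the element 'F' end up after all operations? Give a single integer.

Answer: 5

Derivation:
After 1 (reverse(3, 4)): [E, B, F, A, D, C]
After 2 (swap(5, 3)): [E, B, F, C, D, A]
After 3 (reverse(3, 5)): [E, B, F, A, D, C]
After 4 (swap(3, 2)): [E, B, A, F, D, C]
After 5 (swap(3, 5)): [E, B, A, C, D, F]
After 6 (swap(2, 3)): [E, B, C, A, D, F]
After 7 (swap(0, 2)): [C, B, E, A, D, F]
After 8 (swap(3, 0)): [A, B, E, C, D, F]
After 9 (swap(1, 0)): [B, A, E, C, D, F]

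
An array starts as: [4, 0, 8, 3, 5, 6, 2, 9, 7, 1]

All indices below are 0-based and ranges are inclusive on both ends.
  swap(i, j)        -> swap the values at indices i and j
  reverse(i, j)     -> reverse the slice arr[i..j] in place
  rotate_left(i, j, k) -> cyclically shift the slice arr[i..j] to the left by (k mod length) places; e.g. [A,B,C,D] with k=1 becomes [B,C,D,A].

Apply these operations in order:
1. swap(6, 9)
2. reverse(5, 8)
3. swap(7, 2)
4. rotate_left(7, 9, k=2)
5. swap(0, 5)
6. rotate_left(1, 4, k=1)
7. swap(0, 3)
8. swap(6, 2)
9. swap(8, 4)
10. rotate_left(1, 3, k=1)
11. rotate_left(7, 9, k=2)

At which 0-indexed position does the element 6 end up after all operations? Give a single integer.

After 1 (swap(6, 9)): [4, 0, 8, 3, 5, 6, 1, 9, 7, 2]
After 2 (reverse(5, 8)): [4, 0, 8, 3, 5, 7, 9, 1, 6, 2]
After 3 (swap(7, 2)): [4, 0, 1, 3, 5, 7, 9, 8, 6, 2]
After 4 (rotate_left(7, 9, k=2)): [4, 0, 1, 3, 5, 7, 9, 2, 8, 6]
After 5 (swap(0, 5)): [7, 0, 1, 3, 5, 4, 9, 2, 8, 6]
After 6 (rotate_left(1, 4, k=1)): [7, 1, 3, 5, 0, 4, 9, 2, 8, 6]
After 7 (swap(0, 3)): [5, 1, 3, 7, 0, 4, 9, 2, 8, 6]
After 8 (swap(6, 2)): [5, 1, 9, 7, 0, 4, 3, 2, 8, 6]
After 9 (swap(8, 4)): [5, 1, 9, 7, 8, 4, 3, 2, 0, 6]
After 10 (rotate_left(1, 3, k=1)): [5, 9, 7, 1, 8, 4, 3, 2, 0, 6]
After 11 (rotate_left(7, 9, k=2)): [5, 9, 7, 1, 8, 4, 3, 6, 2, 0]

Answer: 7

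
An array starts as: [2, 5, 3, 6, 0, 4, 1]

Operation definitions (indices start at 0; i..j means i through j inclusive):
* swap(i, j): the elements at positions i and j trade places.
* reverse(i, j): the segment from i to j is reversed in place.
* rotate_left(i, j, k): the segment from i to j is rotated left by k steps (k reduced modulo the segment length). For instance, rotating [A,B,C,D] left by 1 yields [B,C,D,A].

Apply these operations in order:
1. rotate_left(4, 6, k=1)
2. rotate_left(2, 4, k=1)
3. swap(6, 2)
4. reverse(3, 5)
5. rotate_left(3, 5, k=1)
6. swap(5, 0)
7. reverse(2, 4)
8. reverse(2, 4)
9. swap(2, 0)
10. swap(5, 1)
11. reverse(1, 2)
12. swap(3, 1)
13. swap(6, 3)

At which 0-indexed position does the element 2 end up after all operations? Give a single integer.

After 1 (rotate_left(4, 6, k=1)): [2, 5, 3, 6, 4, 1, 0]
After 2 (rotate_left(2, 4, k=1)): [2, 5, 6, 4, 3, 1, 0]
After 3 (swap(6, 2)): [2, 5, 0, 4, 3, 1, 6]
After 4 (reverse(3, 5)): [2, 5, 0, 1, 3, 4, 6]
After 5 (rotate_left(3, 5, k=1)): [2, 5, 0, 3, 4, 1, 6]
After 6 (swap(5, 0)): [1, 5, 0, 3, 4, 2, 6]
After 7 (reverse(2, 4)): [1, 5, 4, 3, 0, 2, 6]
After 8 (reverse(2, 4)): [1, 5, 0, 3, 4, 2, 6]
After 9 (swap(2, 0)): [0, 5, 1, 3, 4, 2, 6]
After 10 (swap(5, 1)): [0, 2, 1, 3, 4, 5, 6]
After 11 (reverse(1, 2)): [0, 1, 2, 3, 4, 5, 6]
After 12 (swap(3, 1)): [0, 3, 2, 1, 4, 5, 6]
After 13 (swap(6, 3)): [0, 3, 2, 6, 4, 5, 1]

Answer: 2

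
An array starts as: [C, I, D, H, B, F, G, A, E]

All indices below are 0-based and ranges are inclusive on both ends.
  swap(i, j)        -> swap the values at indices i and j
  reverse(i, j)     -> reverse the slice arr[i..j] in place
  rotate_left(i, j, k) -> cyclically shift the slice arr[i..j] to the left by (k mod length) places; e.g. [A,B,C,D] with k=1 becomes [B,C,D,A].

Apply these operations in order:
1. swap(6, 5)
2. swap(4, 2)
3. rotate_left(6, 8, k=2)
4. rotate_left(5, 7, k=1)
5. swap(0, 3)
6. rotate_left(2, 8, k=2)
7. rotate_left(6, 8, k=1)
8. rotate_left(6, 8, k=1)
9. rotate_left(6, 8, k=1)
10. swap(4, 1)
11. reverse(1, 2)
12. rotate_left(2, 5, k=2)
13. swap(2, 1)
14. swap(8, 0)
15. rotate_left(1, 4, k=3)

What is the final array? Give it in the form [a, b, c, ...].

After 1 (swap(6, 5)): [C, I, D, H, B, G, F, A, E]
After 2 (swap(4, 2)): [C, I, B, H, D, G, F, A, E]
After 3 (rotate_left(6, 8, k=2)): [C, I, B, H, D, G, E, F, A]
After 4 (rotate_left(5, 7, k=1)): [C, I, B, H, D, E, F, G, A]
After 5 (swap(0, 3)): [H, I, B, C, D, E, F, G, A]
After 6 (rotate_left(2, 8, k=2)): [H, I, D, E, F, G, A, B, C]
After 7 (rotate_left(6, 8, k=1)): [H, I, D, E, F, G, B, C, A]
After 8 (rotate_left(6, 8, k=1)): [H, I, D, E, F, G, C, A, B]
After 9 (rotate_left(6, 8, k=1)): [H, I, D, E, F, G, A, B, C]
After 10 (swap(4, 1)): [H, F, D, E, I, G, A, B, C]
After 11 (reverse(1, 2)): [H, D, F, E, I, G, A, B, C]
After 12 (rotate_left(2, 5, k=2)): [H, D, I, G, F, E, A, B, C]
After 13 (swap(2, 1)): [H, I, D, G, F, E, A, B, C]
After 14 (swap(8, 0)): [C, I, D, G, F, E, A, B, H]
After 15 (rotate_left(1, 4, k=3)): [C, F, I, D, G, E, A, B, H]

Answer: [C, F, I, D, G, E, A, B, H]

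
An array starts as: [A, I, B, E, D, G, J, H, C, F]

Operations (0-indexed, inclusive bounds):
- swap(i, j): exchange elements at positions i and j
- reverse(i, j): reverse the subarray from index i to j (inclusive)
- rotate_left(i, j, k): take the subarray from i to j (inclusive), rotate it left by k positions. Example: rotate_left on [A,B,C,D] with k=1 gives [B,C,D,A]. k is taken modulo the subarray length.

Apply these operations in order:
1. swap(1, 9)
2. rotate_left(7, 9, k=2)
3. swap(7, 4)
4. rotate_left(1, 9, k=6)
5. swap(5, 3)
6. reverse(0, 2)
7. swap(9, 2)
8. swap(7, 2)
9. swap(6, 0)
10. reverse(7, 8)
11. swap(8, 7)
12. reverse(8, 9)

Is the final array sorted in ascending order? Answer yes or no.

Answer: no

Derivation:
After 1 (swap(1, 9)): [A, F, B, E, D, G, J, H, C, I]
After 2 (rotate_left(7, 9, k=2)): [A, F, B, E, D, G, J, I, H, C]
After 3 (swap(7, 4)): [A, F, B, E, I, G, J, D, H, C]
After 4 (rotate_left(1, 9, k=6)): [A, D, H, C, F, B, E, I, G, J]
After 5 (swap(5, 3)): [A, D, H, B, F, C, E, I, G, J]
After 6 (reverse(0, 2)): [H, D, A, B, F, C, E, I, G, J]
After 7 (swap(9, 2)): [H, D, J, B, F, C, E, I, G, A]
After 8 (swap(7, 2)): [H, D, I, B, F, C, E, J, G, A]
After 9 (swap(6, 0)): [E, D, I, B, F, C, H, J, G, A]
After 10 (reverse(7, 8)): [E, D, I, B, F, C, H, G, J, A]
After 11 (swap(8, 7)): [E, D, I, B, F, C, H, J, G, A]
After 12 (reverse(8, 9)): [E, D, I, B, F, C, H, J, A, G]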